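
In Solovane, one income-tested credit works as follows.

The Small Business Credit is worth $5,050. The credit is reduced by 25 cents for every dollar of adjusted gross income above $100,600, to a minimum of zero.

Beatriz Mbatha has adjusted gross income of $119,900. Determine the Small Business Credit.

Small Business Credit: 25% of the $19,300 excess over $100,600 is $4,825; credit = $5,050 − $4,825 = $225.

$225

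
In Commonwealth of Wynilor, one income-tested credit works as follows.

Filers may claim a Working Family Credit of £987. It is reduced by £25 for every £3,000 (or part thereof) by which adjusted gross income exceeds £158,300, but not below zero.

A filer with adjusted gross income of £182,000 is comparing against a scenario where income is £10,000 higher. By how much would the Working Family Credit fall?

£100

At £182,000 — income exceeds £158,300 by £23,700, which is 8 full-or-partial £3,000 increments; reduction = 8 × £25 = £200, leaving £787.
At £192,000 — income exceeds £158,300 by £33,700, which is 12 full-or-partial £3,000 increments; reduction = 12 × £25 = £300, leaving £687.
Lost: £787 − £687 = £100.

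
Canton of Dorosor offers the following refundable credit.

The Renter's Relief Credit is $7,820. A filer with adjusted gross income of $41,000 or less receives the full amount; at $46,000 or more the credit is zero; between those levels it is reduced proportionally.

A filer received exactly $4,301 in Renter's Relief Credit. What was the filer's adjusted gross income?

$43,250

$4,301 is 4,301/7,820 of the full $7,820, so 3,519/7,820 of the $5,000 range has been used: income = $41,000 + $5,000 × 3,519/7,820 = $43,250.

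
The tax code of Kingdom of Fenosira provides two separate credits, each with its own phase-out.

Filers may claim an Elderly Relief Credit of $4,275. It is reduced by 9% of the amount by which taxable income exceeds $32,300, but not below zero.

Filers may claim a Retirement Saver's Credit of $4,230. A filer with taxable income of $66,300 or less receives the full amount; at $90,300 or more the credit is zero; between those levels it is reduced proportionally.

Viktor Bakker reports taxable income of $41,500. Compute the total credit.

Elderly Relief Credit: 9% of the $9,200 excess over $32,300 is $828; credit = $4,275 − $828 = $3,447.
Retirement Saver's Credit: $41,500 is at or below the $66,300 threshold, so the full $4,230 applies.
Total: $3,447 + $4,230 = $7,677.

$7,677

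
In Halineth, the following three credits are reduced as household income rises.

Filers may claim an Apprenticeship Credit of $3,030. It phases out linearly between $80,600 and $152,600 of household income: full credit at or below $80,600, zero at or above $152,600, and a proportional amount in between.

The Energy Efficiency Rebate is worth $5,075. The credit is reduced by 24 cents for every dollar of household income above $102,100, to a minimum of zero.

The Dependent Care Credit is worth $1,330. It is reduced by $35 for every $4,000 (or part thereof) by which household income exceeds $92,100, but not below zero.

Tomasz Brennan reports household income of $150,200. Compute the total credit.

Apprenticeship Credit: $150,200 is $69,600 into a $72,000 phase-out range, leaving 2,400/72,000 of the credit: $3,030 × 2,400/72,000 = $101.
Energy Efficiency Rebate: 24% of the $48,100 excess over $102,100 is $11,544 ≥ base, so the credit is $0.
Dependent Care Credit: income exceeds $92,100 by $58,100, which is 15 full-or-partial $4,000 increments; reduction = 15 × $35 = $525, leaving $805.
Total: $101 + $0 + $805 = $906.

$906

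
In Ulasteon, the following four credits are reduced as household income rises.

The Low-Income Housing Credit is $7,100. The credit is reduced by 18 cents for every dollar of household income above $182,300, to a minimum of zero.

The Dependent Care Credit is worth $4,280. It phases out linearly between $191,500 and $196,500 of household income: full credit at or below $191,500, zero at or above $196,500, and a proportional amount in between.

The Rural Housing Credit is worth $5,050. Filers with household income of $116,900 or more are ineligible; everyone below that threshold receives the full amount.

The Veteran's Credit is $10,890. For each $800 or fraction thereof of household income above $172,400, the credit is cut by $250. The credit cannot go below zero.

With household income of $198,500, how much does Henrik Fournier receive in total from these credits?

Low-Income Housing Credit: 18% of the $16,200 excess over $182,300 is $2,916; credit = $7,100 − $2,916 = $4,184.
Dependent Care Credit: $198,500 is at or above $196,500, so the credit is $0.
Rural Housing Credit: $198,500 meets or exceeds the $116,900 cutoff, so the credit is $0.
Veteran's Credit: income exceeds $172,400 by $26,100, which is 33 full-or-partial $800 increments; reduction = 33 × $250 = $8,250, leaving $2,640.
Total: $4,184 + $0 + $0 + $2,640 = $6,824.

$6,824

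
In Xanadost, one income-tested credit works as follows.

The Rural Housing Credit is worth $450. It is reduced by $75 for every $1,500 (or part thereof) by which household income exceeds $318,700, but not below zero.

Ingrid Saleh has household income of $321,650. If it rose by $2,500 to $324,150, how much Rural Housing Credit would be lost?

At $321,650 — income exceeds $318,700 by $2,950, which is 2 full-or-partial $1,500 increments; reduction = 2 × $75 = $150, leaving $300.
At $324,150 — income exceeds $318,700 by $5,450, which is 4 full-or-partial $1,500 increments; reduction = 4 × $75 = $300, leaving $150.
Lost: $300 − $150 = $150.

$150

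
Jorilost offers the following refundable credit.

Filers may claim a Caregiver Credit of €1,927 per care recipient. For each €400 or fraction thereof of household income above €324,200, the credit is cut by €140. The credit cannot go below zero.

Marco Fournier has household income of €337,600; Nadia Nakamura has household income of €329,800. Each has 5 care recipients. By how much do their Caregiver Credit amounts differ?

Marco (€337,600): Caregiver Credit: base = 5 × €1,927 = €9,635. income exceeds €324,200 by €13,400, which is 34 full-or-partial €400 increments; reduction = 34 × €140 = €4,760, leaving €4,875.
Nadia (€329,800): Caregiver Credit: base = 5 × €1,927 = €9,635. income exceeds €324,200 by €5,600, which is 14 full-or-partial €400 increments; reduction = 14 × €140 = €1,960, leaving €7,675.
Difference: |€4,875 − €7,675| = €2,800.

€2,800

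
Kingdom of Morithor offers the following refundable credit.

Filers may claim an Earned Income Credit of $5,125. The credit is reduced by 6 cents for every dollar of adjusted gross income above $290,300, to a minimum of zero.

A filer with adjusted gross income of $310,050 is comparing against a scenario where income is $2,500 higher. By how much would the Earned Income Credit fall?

At $310,050 — 6% of the $19,750 excess over $290,300 is $1,185; credit = $5,125 − $1,185 = $3,940.
At $312,550 — 6% of the $22,250 excess over $290,300 is $1,335; credit = $5,125 − $1,335 = $3,790.
Lost: $3,940 − $3,790 = $150.

$150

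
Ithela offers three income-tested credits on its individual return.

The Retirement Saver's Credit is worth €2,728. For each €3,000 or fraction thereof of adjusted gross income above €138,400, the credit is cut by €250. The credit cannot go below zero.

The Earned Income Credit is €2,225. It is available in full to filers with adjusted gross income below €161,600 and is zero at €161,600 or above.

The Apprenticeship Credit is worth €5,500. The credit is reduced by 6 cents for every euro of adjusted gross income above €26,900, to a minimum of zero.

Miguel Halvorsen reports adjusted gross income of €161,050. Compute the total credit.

€2,953

Retirement Saver's Credit: income exceeds €138,400 by €22,650, which is 8 full-or-partial €3,000 increments; reduction = 8 × €250 = €2,000, leaving €728.
Earned Income Credit: €161,050 is below the €161,600 cutoff, so the full €2,225 applies.
Apprenticeship Credit: 6% of the €134,150 excess over €26,900 is €8,049 ≥ base, so the credit is €0.
Total: €728 + €2,225 + €0 = €2,953.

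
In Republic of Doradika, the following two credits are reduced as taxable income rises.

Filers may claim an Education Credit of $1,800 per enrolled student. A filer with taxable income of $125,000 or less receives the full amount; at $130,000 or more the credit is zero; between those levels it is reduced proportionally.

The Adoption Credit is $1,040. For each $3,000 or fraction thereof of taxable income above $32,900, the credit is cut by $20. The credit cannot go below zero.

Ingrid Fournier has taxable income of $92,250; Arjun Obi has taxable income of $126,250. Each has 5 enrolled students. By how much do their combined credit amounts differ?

Ingrid ($92,250): Education Credit: base = 5 × $1,800 = $9,000. $92,250 is at or below the $125,000 threshold, so the full $9,000 applies. Adoption Credit: income exceeds $32,900 by $59,350, which is 20 full-or-partial $3,000 increments; reduction = 20 × $20 = $400, leaving $640. total $9,000 + $640 = $9,640
Arjun ($126,250): Education Credit: base = 5 × $1,800 = $9,000. $126,250 is $1,250 into a $5,000 phase-out range, leaving 3,750/5,000 of the credit: $9,000 × 3,750/5,000 = $6,750. Adoption Credit: income exceeds $32,900 by $93,350, which is 32 full-or-partial $3,000 increments; reduction = 32 × $20 = $640, leaving $400. total $6,750 + $400 = $7,150
Difference: |$9,640 − $7,150| = $2,490.

$2,490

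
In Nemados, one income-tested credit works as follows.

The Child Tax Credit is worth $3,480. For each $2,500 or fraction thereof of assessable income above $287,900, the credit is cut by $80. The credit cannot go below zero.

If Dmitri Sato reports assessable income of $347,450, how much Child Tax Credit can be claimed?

Child Tax Credit: income exceeds $287,900 by $59,550, which is 24 full-or-partial $2,500 increments; reduction = 24 × $80 = $1,920, leaving $1,560.

$1,560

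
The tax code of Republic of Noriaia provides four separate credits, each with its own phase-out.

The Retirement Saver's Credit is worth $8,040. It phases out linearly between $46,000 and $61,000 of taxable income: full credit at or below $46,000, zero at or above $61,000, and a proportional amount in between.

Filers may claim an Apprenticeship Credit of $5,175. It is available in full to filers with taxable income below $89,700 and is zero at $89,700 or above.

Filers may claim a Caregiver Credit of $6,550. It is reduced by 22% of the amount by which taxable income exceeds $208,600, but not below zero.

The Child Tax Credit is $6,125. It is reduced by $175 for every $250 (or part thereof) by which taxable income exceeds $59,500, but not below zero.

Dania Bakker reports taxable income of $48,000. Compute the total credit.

Retirement Saver's Credit: $48,000 is $2,000 into a $15,000 phase-out range, leaving 13,000/15,000 of the credit: $8,040 × 13,000/15,000 = $6,968.
Apprenticeship Credit: $48,000 is below the $89,700 cutoff, so the full $5,175 applies.
Caregiver Credit: $48,000 is at or below the $208,600 threshold, so the full $6,550 applies.
Child Tax Credit: $48,000 is at or below the $59,500 threshold, so the full $6,125 applies.
Total: $6,968 + $5,175 + $6,550 + $6,125 = $24,818.

$24,818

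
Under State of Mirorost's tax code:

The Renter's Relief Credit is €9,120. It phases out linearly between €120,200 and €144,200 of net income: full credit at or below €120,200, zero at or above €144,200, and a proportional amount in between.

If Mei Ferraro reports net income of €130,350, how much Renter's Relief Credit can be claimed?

Renter's Relief Credit: €130,350 is €10,150 into a €24,000 phase-out range, leaving 13,850/24,000 of the credit: €9,120 × 13,850/24,000 = €5,263.

€5,263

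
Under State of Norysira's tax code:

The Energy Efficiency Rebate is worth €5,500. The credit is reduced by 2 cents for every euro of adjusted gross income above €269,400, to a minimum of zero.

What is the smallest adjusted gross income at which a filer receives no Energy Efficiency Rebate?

€544,400

The credit falls by 2% of each euro above €269,400, so it reaches zero when the excess is €5,500 / 2% = €275,000: income = €269,400 + €275,000 = €544,400.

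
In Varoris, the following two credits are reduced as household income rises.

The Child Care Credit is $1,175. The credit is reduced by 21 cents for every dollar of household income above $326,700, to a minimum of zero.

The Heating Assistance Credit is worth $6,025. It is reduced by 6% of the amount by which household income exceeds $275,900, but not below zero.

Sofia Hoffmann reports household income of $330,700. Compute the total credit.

$3,072

Child Care Credit: 21% of the $4,000 excess over $326,700 is $840; credit = $1,175 − $840 = $335.
Heating Assistance Credit: 6% of the $54,800 excess over $275,900 is $3,288; credit = $6,025 − $3,288 = $2,737.
Total: $335 + $2,737 = $3,072.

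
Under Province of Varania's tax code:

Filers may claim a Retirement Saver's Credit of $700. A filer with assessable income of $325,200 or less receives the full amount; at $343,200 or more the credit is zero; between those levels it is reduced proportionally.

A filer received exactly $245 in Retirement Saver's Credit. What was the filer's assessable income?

$336,900

$245 is 245/700 of the full $700, so 455/700 of the $18,000 range has been used: income = $325,200 + $18,000 × 455/700 = $336,900.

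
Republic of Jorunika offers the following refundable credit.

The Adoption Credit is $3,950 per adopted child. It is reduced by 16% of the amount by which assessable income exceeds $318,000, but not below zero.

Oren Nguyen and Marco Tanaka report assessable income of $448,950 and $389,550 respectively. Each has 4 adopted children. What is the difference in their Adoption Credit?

$4,352

Oren ($448,950): Adoption Credit: base = 4 × $3,950 = $15,800. 16% of the $130,950 excess over $318,000 is $20,952 ≥ base, so the credit is $0.
Marco ($389,550): Adoption Credit: base = 4 × $3,950 = $15,800. 16% of the $71,550 excess over $318,000 is $11,448; credit = $15,800 − $11,448 = $4,352.
Difference: |$0 − $4,352| = $4,352.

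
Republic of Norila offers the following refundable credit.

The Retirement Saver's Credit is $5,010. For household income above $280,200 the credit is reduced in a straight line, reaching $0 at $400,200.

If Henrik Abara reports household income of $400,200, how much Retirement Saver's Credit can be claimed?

Retirement Saver's Credit: $400,200 is at or above $400,200, so the credit is $0.

$0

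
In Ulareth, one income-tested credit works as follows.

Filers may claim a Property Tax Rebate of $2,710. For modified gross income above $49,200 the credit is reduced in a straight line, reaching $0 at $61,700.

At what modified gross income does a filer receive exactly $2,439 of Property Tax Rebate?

$50,450

$2,439 is 2,439/2,710 of the full $2,710, so 271/2,710 of the $12,500 range has been used: income = $49,200 + $12,500 × 271/2,710 = $50,450.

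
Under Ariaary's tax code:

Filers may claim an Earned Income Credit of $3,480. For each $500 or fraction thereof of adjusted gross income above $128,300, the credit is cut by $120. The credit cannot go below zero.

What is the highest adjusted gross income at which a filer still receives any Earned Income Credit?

$142,300

After 28 increments the reduction is 28 × $120 = $3,360, leaving $120; one more increment wipes it out. Increment 28 ends at excess 28 × $500 = $14,000, so the highest qualifying income is $128,300 + $14,000 = $142,300.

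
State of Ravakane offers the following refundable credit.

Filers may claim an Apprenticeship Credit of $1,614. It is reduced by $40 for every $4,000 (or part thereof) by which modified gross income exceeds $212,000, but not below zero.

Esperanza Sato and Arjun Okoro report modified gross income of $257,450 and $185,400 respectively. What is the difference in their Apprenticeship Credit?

Esperanza ($257,450): Apprenticeship Credit: income exceeds $212,000 by $45,450, which is 12 full-or-partial $4,000 increments; reduction = 12 × $40 = $480, leaving $1,134.
Arjun ($185,400): Apprenticeship Credit: $185,400 is at or below the $212,000 threshold, so the full $1,614 applies.
Difference: |$1,134 − $1,614| = $480.

$480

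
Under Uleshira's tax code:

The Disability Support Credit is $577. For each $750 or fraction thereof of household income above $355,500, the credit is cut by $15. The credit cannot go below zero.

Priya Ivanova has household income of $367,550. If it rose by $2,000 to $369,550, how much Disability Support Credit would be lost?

$30

At $367,550 — income exceeds $355,500 by $12,050, which is 17 full-or-partial $750 increments; reduction = 17 × $15 = $255, leaving $322.
At $369,550 — income exceeds $355,500 by $14,050, which is 19 full-or-partial $750 increments; reduction = 19 × $15 = $285, leaving $292.
Lost: $322 − $292 = $30.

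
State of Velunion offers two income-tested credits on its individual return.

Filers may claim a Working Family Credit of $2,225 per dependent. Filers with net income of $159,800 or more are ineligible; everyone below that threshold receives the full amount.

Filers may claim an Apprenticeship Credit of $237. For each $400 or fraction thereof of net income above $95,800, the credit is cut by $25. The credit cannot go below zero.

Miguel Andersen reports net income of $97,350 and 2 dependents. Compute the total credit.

$4,587

Working Family Credit: base = 2 × $2,225 = $4,450. $97,350 is below the $159,800 cutoff, so the full $4,450 applies.
Apprenticeship Credit: income exceeds $95,800 by $1,550, which is 4 full-or-partial $400 increments; reduction = 4 × $25 = $100, leaving $137.
Total: $4,450 + $137 = $4,587.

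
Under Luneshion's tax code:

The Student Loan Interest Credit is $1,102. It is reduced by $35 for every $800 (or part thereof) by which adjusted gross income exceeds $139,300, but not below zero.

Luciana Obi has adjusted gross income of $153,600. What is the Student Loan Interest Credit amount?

$472

Student Loan Interest Credit: income exceeds $139,300 by $14,300, which is 18 full-or-partial $800 increments; reduction = 18 × $35 = $630, leaving $472.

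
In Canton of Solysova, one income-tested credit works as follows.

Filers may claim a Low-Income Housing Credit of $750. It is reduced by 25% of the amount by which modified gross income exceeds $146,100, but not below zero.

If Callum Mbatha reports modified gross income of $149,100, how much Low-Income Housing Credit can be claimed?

Low-Income Housing Credit: 25% of the $3,000 excess over $146,100 is $750 ≥ base, so the credit is $0.

$0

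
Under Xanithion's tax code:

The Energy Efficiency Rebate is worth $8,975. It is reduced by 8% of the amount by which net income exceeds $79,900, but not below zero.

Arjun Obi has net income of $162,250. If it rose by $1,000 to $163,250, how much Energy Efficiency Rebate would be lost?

At $162,250 — 8% of the $82,350 excess over $79,900 is $6,588; credit = $8,975 − $6,588 = $2,387.
At $163,250 — 8% of the $83,350 excess over $79,900 is $6,668; credit = $8,975 − $6,668 = $2,307.
Lost: $2,387 − $2,307 = $80.

$80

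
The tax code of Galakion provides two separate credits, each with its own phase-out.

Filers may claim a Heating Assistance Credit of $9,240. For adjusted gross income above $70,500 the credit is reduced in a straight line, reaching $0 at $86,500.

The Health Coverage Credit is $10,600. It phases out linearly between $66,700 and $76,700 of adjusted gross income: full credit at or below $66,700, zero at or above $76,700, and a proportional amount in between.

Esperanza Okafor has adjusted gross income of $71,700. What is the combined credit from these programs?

$13,847

Heating Assistance Credit: $71,700 is $1,200 into a $16,000 phase-out range, leaving 14,800/16,000 of the credit: $9,240 × 14,800/16,000 = $8,547.
Health Coverage Credit: $71,700 is $5,000 into a $10,000 phase-out range, leaving 5,000/10,000 of the credit: $10,600 × 5,000/10,000 = $5,300.
Total: $8,547 + $5,300 = $13,847.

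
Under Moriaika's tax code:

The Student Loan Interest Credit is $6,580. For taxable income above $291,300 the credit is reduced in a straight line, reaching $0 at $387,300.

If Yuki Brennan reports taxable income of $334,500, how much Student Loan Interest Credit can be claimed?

$3,619

Student Loan Interest Credit: $334,500 is $43,200 into a $96,000 phase-out range, leaving 52,800/96,000 of the credit: $6,580 × 52,800/96,000 = $3,619.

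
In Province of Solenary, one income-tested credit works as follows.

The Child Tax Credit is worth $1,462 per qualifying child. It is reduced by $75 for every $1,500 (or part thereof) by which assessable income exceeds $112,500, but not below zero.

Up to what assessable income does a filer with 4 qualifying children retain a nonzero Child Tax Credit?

Full credit = 4 × $1,462 = $5,848.
After 77 increments the reduction is 77 × $75 = $5,775, leaving $73; one more increment wipes it out. Increment 77 ends at excess 77 × $1,500 = $115,500, so the highest qualifying income is $112,500 + $115,500 = $228,000.

$228,000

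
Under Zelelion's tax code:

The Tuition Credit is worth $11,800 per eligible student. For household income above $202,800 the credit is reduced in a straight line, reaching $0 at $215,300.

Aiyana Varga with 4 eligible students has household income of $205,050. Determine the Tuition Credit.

Tuition Credit: base = 4 × $11,800 = $47,200. $205,050 is $2,250 into a $12,500 phase-out range, leaving 10,250/12,500 of the credit: $47,200 × 10,250/12,500 = $38,704.

$38,704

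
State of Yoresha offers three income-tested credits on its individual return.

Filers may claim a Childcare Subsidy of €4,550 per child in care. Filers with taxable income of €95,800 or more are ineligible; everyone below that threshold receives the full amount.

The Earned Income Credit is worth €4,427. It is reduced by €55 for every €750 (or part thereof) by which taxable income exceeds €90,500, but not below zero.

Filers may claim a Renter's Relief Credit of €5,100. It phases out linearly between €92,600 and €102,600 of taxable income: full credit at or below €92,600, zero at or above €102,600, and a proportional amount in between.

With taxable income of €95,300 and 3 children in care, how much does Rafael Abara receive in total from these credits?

€21,415

Childcare Subsidy: base = 3 × €4,550 = €13,650. €95,300 is below the €95,800 cutoff, so the full €13,650 applies.
Earned Income Credit: income exceeds €90,500 by €4,800, which is 7 full-or-partial €750 increments; reduction = 7 × €55 = €385, leaving €4,042.
Renter's Relief Credit: €95,300 is €2,700 into a €10,000 phase-out range, leaving 7,300/10,000 of the credit: €5,100 × 7,300/10,000 = €3,723.
Total: €13,650 + €4,042 + €3,723 = €21,415.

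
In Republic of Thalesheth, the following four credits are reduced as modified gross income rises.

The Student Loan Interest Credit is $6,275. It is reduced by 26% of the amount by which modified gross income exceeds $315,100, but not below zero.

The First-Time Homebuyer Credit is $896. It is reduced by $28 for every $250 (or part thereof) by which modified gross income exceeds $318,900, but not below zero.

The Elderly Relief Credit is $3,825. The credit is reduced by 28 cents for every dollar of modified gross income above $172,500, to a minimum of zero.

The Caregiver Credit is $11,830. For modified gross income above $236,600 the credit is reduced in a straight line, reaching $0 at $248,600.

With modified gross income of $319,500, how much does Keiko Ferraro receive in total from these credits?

$5,943

Student Loan Interest Credit: 26% of the $4,400 excess over $315,100 is $1,144; credit = $6,275 − $1,144 = $5,131.
First-Time Homebuyer Credit: income exceeds $318,900 by $600, which is 3 full-or-partial $250 increments; reduction = 3 × $28 = $84, leaving $812.
Elderly Relief Credit: 28% of the $147,000 excess over $172,500 is $41,160 ≥ base, so the credit is $0.
Caregiver Credit: $319,500 is at or above $248,600, so the credit is $0.
Total: $5,131 + $812 + $0 + $0 = $5,943.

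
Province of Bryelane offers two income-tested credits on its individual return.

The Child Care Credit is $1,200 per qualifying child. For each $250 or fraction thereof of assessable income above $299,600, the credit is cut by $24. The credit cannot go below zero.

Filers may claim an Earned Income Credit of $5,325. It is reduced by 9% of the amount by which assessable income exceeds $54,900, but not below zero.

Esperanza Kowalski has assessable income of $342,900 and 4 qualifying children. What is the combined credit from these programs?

Child Care Credit: base = 4 × $1,200 = $4,800. income exceeds $299,600 by $43,300, which is 174 full-or-partial $250 increments; reduction = 174 × $24 = $4,176, leaving $624.
Earned Income Credit: 9% of the $288,000 excess over $54,900 is $25,920 ≥ base, so the credit is $0.
Total: $624 + $0 = $624.

$624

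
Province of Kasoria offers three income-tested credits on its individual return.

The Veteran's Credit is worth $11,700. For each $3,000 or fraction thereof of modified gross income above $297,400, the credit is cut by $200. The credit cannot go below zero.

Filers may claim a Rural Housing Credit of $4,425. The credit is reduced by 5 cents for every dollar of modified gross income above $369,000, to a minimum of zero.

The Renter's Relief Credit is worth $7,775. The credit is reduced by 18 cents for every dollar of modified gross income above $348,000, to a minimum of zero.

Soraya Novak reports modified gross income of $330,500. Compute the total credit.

Veteran's Credit: income exceeds $297,400 by $33,100, which is 12 full-or-partial $3,000 increments; reduction = 12 × $200 = $2,400, leaving $9,300.
Rural Housing Credit: $330,500 is at or below the $369,000 threshold, so the full $4,425 applies.
Renter's Relief Credit: $330,500 is at or below the $348,000 threshold, so the full $7,775 applies.
Total: $9,300 + $4,425 + $7,775 = $21,500.

$21,500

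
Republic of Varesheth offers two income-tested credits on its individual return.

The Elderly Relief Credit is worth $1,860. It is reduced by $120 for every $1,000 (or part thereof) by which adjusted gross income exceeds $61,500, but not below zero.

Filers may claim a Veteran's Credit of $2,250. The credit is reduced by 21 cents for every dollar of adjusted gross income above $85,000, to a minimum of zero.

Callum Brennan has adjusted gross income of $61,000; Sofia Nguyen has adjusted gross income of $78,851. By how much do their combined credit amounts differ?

Callum ($61,000): Elderly Relief Credit: $61,000 is at or below the $61,500 threshold, so the full $1,860 applies. Veteran's Credit: $61,000 is at or below the $85,000 threshold, so the full $2,250 applies. total $1,860 + $2,250 = $4,110
Sofia ($78,851): Elderly Relief Credit: income exceeds $61,500 by $17,351 → 18 increments × $120 = $2,160 ≥ base, so the credit is $0. Veteran's Credit: $78,851 is at or below the $85,000 threshold, so the full $2,250 applies. total $0 + $2,250 = $2,250
Difference: |$4,110 − $2,250| = $1,860.

$1,860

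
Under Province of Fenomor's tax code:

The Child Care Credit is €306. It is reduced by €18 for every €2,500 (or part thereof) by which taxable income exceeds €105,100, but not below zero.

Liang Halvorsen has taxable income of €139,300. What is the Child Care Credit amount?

€54

Child Care Credit: income exceeds €105,100 by €34,200, which is 14 full-or-partial €2,500 increments; reduction = 14 × €18 = €252, leaving €54.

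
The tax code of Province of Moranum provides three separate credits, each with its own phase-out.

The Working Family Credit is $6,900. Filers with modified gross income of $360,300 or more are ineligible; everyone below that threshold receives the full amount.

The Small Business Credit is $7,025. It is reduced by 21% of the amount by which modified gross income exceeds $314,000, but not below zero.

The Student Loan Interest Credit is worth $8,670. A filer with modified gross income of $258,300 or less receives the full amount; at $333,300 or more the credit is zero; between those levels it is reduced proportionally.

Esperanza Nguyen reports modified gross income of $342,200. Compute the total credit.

Working Family Credit: $342,200 is below the $360,300 cutoff, so the full $6,900 applies.
Small Business Credit: 21% of the $28,200 excess over $314,000 is $5,922; credit = $7,025 − $5,922 = $1,103.
Student Loan Interest Credit: $342,200 is at or above $333,300, so the credit is $0.
Total: $6,900 + $1,103 + $0 = $8,003.

$8,003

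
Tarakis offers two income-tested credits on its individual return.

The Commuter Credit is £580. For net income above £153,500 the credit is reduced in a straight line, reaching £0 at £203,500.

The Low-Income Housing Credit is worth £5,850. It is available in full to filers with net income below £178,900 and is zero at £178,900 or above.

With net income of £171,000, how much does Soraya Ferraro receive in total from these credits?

£6,227

Commuter Credit: £171,000 is £17,500 into a £50,000 phase-out range, leaving 32,500/50,000 of the credit: £580 × 32,500/50,000 = £377.
Low-Income Housing Credit: £171,000 is below the £178,900 cutoff, so the full £5,850 applies.
Total: £377 + £5,850 = £6,227.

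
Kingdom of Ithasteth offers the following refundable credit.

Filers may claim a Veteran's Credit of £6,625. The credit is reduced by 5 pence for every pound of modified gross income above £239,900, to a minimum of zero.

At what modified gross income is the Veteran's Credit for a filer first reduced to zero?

The credit falls by 5% of each pound above £239,900, so it reaches zero when the excess is £6,625 / 5% = £132,500: income = £239,900 + £132,500 = £372,400.

£372,400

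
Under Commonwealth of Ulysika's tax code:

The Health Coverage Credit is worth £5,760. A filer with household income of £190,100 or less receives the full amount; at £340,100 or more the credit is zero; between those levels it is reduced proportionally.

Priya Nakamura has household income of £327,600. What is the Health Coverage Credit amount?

£480

Health Coverage Credit: £327,600 is £137,500 into a £150,000 phase-out range, leaving 12,500/150,000 of the credit: £5,760 × 12,500/150,000 = £480.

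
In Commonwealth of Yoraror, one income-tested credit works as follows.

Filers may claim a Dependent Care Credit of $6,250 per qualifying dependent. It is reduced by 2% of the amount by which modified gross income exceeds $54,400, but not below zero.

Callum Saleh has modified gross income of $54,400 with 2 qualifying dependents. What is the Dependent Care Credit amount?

$12,500

Dependent Care Credit: base = 2 × $6,250 = $12,500. $54,400 is at or below the $54,400 threshold, so the full $12,500 applies.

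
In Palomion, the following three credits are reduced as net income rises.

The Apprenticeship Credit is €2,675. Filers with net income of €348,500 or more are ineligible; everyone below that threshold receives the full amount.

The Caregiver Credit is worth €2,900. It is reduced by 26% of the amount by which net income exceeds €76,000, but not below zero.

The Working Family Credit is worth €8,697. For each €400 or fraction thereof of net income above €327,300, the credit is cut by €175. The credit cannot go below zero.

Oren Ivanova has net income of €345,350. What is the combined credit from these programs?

Apprenticeship Credit: €345,350 is below the €348,500 cutoff, so the full €2,675 applies.
Caregiver Credit: 26% of the €269,350 excess over €76,000 is €70,031 ≥ base, so the credit is €0.
Working Family Credit: income exceeds €327,300 by €18,050, which is 46 full-or-partial €400 increments; reduction = 46 × €175 = €8,050, leaving €647.
Total: €2,675 + €0 + €647 = €3,322.

€3,322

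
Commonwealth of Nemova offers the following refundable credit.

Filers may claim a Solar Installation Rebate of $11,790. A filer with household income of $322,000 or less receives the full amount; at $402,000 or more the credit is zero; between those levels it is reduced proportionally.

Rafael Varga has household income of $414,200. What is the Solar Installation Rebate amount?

$0

Solar Installation Rebate: $414,200 is at or above $402,000, so the credit is $0.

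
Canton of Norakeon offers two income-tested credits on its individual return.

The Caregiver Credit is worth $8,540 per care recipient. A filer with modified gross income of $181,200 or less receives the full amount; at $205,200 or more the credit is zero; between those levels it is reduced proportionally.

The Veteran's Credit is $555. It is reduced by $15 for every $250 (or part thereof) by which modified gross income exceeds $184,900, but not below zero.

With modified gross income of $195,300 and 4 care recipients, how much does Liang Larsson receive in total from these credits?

$14,091

Caregiver Credit: base = 4 × $8,540 = $34,160. $195,300 is $14,100 into a $24,000 phase-out range, leaving 9,900/24,000 of the credit: $34,160 × 9,900/24,000 = $14,091.
Veteran's Credit: income exceeds $184,900 by $10,400 → 42 increments × $15 = $630 ≥ base, so the credit is $0.
Total: $14,091 + $0 = $14,091.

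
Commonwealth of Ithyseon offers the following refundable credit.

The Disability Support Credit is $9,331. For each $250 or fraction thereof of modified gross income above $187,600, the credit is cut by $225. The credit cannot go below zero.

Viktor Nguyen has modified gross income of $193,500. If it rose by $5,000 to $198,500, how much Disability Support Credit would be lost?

$3,931

At $193,500 — income exceeds $187,600 by $5,900, which is 24 full-or-partial $250 increments; reduction = 24 × $225 = $5,400, leaving $3,931.
At $198,500 — income exceeds $187,600 by $10,900 → 44 increments × $225 = $9,900 ≥ base, so the credit is $0.
Lost: $3,931 − $0 = $3,931.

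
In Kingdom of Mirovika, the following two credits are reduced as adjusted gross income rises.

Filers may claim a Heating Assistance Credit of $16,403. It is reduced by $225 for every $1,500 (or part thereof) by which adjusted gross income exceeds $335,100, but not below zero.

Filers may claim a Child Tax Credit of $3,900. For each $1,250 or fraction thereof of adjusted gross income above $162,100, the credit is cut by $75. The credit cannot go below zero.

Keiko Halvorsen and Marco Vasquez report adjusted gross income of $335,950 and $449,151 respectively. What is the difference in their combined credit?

$16,178

Keiko ($335,950): Heating Assistance Credit: income exceeds $335,100 by $850, which is 1 full-or-partial $1,500 increment; reduction = 1 × $225 = $225, leaving $16,178. Child Tax Credit: income exceeds $162,100 by $173,850 → 140 increments × $75 = $10,500 ≥ base, so the credit is $0. total $16,178 + $0 = $16,178
Marco ($449,151): Heating Assistance Credit: income exceeds $335,100 by $114,051 → 77 increments × $225 = $17,325 ≥ base, so the credit is $0. Child Tax Credit: income exceeds $162,100 by $287,051 → 230 increments × $75 = $17,250 ≥ base, so the credit is $0. total $0 + $0 = $0
Difference: |$16,178 − $0| = $16,178.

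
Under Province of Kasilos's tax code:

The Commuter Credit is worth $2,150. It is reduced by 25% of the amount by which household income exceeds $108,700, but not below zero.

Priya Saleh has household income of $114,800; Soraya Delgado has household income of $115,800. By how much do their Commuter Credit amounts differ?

Priya ($114,800): Commuter Credit: 25% of the $6,100 excess over $108,700 is $1,525; credit = $2,150 − $1,525 = $625.
Soraya ($115,800): Commuter Credit: 25% of the $7,100 excess over $108,700 is $1,775; credit = $2,150 − $1,775 = $375.
Difference: |$625 − $375| = $250.

$250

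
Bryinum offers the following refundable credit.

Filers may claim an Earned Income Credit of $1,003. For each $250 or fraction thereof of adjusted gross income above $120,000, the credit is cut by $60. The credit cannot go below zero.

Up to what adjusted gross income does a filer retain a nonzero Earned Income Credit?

$124,000

After 16 increments the reduction is 16 × $60 = $960, leaving $43; one more increment wipes it out. Increment 16 ends at excess 16 × $250 = $4,000, so the highest qualifying income is $120,000 + $4,000 = $124,000.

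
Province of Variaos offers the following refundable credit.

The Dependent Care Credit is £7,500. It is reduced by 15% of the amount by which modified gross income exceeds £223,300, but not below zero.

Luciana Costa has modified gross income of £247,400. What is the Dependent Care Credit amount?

Dependent Care Credit: 15% of the £24,100 excess over £223,300 is £3,615; credit = £7,500 − £3,615 = £3,885.

£3,885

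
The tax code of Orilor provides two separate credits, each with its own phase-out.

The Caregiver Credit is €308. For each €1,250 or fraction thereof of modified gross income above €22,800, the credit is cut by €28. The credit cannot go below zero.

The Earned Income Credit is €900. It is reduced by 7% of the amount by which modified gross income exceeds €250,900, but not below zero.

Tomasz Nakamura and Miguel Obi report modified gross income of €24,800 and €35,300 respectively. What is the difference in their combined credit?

€224

Tomasz (€24,800): Caregiver Credit: income exceeds €22,800 by €2,000, which is 2 full-or-partial €1,250 increments; reduction = 2 × €28 = €56, leaving €252. Earned Income Credit: €24,800 is at or below the €250,900 threshold, so the full €900 applies. total €252 + €900 = €1,152
Miguel (€35,300): Caregiver Credit: income exceeds €22,800 by €12,500, which is 10 full-or-partial €1,250 increments; reduction = 10 × €28 = €280, leaving €28. Earned Income Credit: €35,300 is at or below the €250,900 threshold, so the full €900 applies. total €28 + €900 = €928
Difference: |€1,152 − €928| = €224.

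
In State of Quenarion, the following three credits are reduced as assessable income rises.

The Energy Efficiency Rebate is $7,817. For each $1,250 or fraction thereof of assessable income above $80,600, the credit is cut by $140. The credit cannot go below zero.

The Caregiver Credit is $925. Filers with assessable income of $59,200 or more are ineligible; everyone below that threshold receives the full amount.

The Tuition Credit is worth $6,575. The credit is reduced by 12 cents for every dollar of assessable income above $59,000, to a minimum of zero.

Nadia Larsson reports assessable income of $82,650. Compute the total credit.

Energy Efficiency Rebate: income exceeds $80,600 by $2,050, which is 2 full-or-partial $1,250 increments; reduction = 2 × $140 = $280, leaving $7,537.
Caregiver Credit: $82,650 meets or exceeds the $59,200 cutoff, so the credit is $0.
Tuition Credit: 12% of the $23,650 excess over $59,000 is $2,838; credit = $6,575 − $2,838 = $3,737.
Total: $7,537 + $0 + $3,737 = $11,274.

$11,274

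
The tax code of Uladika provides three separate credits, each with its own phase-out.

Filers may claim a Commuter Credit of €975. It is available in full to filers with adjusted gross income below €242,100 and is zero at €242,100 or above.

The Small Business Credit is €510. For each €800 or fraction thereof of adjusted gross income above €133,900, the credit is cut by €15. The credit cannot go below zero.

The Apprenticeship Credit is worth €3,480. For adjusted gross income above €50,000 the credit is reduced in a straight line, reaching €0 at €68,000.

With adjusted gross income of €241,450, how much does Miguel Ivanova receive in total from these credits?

Commuter Credit: €241,450 is below the €242,100 cutoff, so the full €975 applies.
Small Business Credit: income exceeds €133,900 by €107,550 → 135 increments × €15 = €2,025 ≥ base, so the credit is €0.
Apprenticeship Credit: €241,450 is at or above €68,000, so the credit is €0.
Total: €975 + €0 + €0 = €975.

€975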